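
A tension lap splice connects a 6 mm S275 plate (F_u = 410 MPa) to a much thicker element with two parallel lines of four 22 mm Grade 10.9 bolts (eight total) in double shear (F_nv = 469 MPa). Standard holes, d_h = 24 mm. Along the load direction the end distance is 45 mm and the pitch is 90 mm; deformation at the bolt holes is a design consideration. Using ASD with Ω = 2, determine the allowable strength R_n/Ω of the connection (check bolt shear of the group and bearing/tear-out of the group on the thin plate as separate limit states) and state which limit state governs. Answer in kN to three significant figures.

Bolt shear: A_b = π·22²/4 = 380.1 mm²; R_n = 469 × 380.1 × 8 × 2 / 1000 = 2853 kN → 2853 / 2 = 1430 kN.
Bearing (1.2 l_c t F_u ≤ 2.4 d t F_u): upper limit = 2.4·22·6·410 / 1000 = 129.9 kN.
  Edge l_c = 45 − 24/2 = 33 → r_n = 97.42 kN; interior l_c = 90 − 24 = 66 → r_n = 129.9 kN.
  R_n,bearing = 2·97.42 + 6·129.9 = 974.2 kN → 974.2 / 2 = 487 kN.
Bearing governs: 487 kN.

487 kN (bearing governs)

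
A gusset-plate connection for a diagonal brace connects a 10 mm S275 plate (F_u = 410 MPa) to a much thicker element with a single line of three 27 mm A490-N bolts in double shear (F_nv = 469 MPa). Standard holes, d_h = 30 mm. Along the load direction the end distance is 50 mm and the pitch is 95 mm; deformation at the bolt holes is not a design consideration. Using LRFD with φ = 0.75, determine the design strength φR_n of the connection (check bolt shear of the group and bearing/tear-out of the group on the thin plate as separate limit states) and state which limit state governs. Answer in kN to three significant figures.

660 kN (bearing governs)

Bolt shear: A_b = π·27²/4 = 572.6 mm²; R_n = 469 × 572.6 × 3 × 2 / 1000 = 1611 kN → 0.75 × 1611 = 1210 kN.
Bearing (1.5 l_c t F_u ≤ 3.0 d t F_u): upper limit = 3.0·27·10·410 / 1000 = 332.1 kN.
  Edge l_c = 50 − 30/2 = 35 → r_n = 215.2 kN; interior l_c = 95 − 30 = 65 → r_n = 332.1 kN.
  R_n,bearing = 1·215.2 + 2·332.1 = 879.5 kN → 0.75 × 879.5 = 660 kN.
Bearing governs: 660 kN.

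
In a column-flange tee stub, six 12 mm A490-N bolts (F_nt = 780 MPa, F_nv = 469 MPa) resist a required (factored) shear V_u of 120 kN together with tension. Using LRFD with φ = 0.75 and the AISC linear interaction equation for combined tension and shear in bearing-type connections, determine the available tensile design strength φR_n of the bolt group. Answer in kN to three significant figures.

316 kN

A_b = π·12²/4 = 113.1 mm²; f_rv = 120 × 1000 / (6 × 113.1) = 176.8 MPa.
F'_nt = 1.3 F_nt − (F_nt / φF_nv) f_rv = 1.3·780 − (780/(0.75·469))·176.8 = 621.9 MPa, capped at F_nt → F'_nt = 621.9 MPa.
R_n = F'_nt · A_b · n = 621.9 × 113.1 × 6 / 1000 = 422 kN.
Design strength φR_n = 0.75 × 422 = 316 kN.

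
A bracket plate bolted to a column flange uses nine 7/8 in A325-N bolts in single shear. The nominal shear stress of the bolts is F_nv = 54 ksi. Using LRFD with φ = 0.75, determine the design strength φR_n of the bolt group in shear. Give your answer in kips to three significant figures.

219 kips

A_b = π × 0.875² / 4 = 0.6013 in².
R_n = F_nv · A_b · n · n_s = 54 × 0.6013 × 9 × 1 = 292.2 kips.
Design strength φR_n = 0.75 × 292.2 = 219 kips.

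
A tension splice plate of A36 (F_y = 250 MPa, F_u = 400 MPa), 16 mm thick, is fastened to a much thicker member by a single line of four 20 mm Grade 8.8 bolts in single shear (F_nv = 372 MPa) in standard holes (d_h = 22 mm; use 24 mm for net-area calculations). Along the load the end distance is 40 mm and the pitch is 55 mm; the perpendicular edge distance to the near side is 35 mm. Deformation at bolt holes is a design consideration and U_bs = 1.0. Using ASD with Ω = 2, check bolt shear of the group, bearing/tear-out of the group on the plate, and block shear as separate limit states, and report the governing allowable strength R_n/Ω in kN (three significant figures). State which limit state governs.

Bolt shear: A_b = π·20²/4 = 314.2 mm²; R_n = 372 × 314.2 × 4 × 1 / 1000 = 467.5 kN → 467.5 / 2 = 234 kN.
Bearing: edge l_c = 29, r_n = 222.7 kN; interior l_c = 33, r_n = 253.4 kN; R_n = 222.7 + 3·253.4 = 983 kN → 492 kN.
Block shear: A_gv = 3280, A_nv = 1936, A_nt = 368 mm²; R_n = min(0.6F_uA_nv, 0.6F_yA_gv) + U_bs·F_u·A_nt = 611.8 kN → 306 kN.
Bolt shear governs: 234 kN.

234 kN (bolt shear governs)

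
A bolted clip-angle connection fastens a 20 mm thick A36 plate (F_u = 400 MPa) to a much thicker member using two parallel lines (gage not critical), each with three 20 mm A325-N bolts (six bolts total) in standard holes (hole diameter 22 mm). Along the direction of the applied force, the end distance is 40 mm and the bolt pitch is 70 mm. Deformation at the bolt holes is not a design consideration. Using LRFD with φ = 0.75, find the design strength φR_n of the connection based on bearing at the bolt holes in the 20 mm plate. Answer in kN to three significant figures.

Per bolt r_n = 1.5 l_c t F_u ≤ 3.0 d t F_u; upper limit = 3.0 × 20 × 20 × 400 / 1000 = 480 kN.
Edge bolt: l_c = 40 − 22/2 = 29 mm → 1.5 × 29 × 20 × 400 / 1000 = 348 → r_n = 348 kN.
Interior bolts: l_c = 70 − 22 = 48 mm → 1.5 × 48 × 20 × 400 / 1000 = 576 → r_n = 480 kN.
R_n = 2 × 348 + 4 × 480 = 2616 kN.
Design strength φR_n = 0.75 × 2616 = 1960 kN.

1960 kN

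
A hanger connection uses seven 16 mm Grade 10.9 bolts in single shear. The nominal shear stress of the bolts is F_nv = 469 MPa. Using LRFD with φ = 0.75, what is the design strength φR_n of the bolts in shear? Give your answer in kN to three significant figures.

A_b = π × 16² / 4 = 201.1 mm².
R_n = F_nv · A_b · n · n_s = 469 × 201.1 × 7 × 1 / 1000 = 660.1 kN.
Design strength φR_n = 0.75 × 660.1 = 495 kN.

495 kN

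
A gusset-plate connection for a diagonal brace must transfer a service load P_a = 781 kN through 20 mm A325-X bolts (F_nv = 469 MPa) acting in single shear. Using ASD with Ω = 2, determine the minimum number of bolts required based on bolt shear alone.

11 bolts

A_b = π·20²/4 = 314.2 mm².
Per-bolt allowable strength R_n/Ω = 469 × 314.2 × 1 / 1000 / 2 = 73.67 kN.
n ≥ 781 / 73.67 = 10.6 → use 11 bolts.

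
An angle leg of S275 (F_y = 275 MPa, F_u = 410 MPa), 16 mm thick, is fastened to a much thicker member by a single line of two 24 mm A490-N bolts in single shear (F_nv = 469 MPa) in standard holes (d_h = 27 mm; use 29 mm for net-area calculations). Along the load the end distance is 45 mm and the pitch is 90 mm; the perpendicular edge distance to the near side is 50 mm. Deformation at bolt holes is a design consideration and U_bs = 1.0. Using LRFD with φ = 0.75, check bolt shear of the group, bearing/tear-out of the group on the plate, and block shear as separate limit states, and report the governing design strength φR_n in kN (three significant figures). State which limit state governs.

Bolt shear: A_b = π·24²/4 = 452.4 mm²; R_n = 469 × 452.4 × 2 × 1 / 1000 = 424.3 kN → 0.75 × 424.3 = 318 kN.
Bearing: edge l_c = 31.5, r_n = 248 kN; interior l_c = 63, r_n = 377.9 kN; R_n = 248 + 1·377.9 = 625.8 kN → 469 kN.
Block shear: A_gv = 2160, A_nv = 1464, A_nt = 568 mm²; R_n = min(0.6F_uA_nv, 0.6F_yA_gv) + U_bs·F_u·A_nt = 589.3 kN → 442 kN.
Bolt shear governs: 318 kN.

318 kN (bolt shear governs)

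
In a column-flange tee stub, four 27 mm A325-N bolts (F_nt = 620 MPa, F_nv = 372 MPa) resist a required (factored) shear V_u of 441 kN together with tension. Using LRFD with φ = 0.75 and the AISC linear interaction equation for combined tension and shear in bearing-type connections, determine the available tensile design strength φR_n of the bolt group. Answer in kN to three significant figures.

649 kN

A_b = π·27²/4 = 572.6 mm²; f_rv = 441 × 1000 / (4 × 572.6) = 192.6 MPa.
F'_nt = 1.3 F_nt − (F_nt / φF_nv) f_rv = 1.3·620 − (620/(0.75·372))·192.6 = 378.1 MPa, capped at F_nt → F'_nt = 378.1 MPa.
R_n = F'_nt · A_b · n = 378.1 × 572.6 × 4 / 1000 = 865.9 kN.
Design strength φR_n = 0.75 × 865.9 = 649 kN.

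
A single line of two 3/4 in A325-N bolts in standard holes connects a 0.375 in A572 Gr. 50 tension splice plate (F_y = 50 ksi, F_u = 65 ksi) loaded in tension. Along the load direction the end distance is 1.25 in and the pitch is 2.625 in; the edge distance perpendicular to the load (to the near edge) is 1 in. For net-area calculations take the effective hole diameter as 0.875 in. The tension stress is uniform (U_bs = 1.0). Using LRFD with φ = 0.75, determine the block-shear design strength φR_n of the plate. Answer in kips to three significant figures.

Shear plane L_v = 1.25 + 1·2.625 = 3.875 in; A_gv = 3.875 × 0.375 = 1.453 in².
A_nv = (3.875 − 1.5·0.875) × 0.375 = 0.9609 in².
A_nt = (1 − 0.5·0.875) × 0.375 = 0.2109 in².
0.6 F_u A_nv = 37.48 kips; 0.6 F_y A_gv = 43.59 kips → shear rupture governs the shear term.
R_n = 37.48 + 1.0 × 65 × 0.2109 = 51.19 kips.
Design strength φR_n = 0.75 × 51.19 = 38.4 kips.

38.4 kips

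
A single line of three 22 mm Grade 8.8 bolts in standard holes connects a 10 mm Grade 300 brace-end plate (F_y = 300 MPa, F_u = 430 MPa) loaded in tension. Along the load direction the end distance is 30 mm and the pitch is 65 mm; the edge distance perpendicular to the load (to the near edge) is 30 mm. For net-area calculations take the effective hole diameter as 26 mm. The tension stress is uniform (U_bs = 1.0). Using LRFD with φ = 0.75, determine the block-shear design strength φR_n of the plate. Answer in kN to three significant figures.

239 kN

Shear plane L_v = 30 + 2·65 = 160 mm; A_gv = 160 × 10 = 1600 mm².
A_nv = (160 − 2.5·26) × 10 = 950 mm².
A_nt = (30 − 0.5·26) × 10 = 170 mm².
0.6 F_u A_nv = 245.1 kN; 0.6 F_y A_gv = 288 kN → shear rupture governs the shear term.
R_n = 245.1 + 1.0 × 430 × 170 / 1000 = 318.2 kN.
Design strength φR_n = 0.75 × 318.2 = 239 kN.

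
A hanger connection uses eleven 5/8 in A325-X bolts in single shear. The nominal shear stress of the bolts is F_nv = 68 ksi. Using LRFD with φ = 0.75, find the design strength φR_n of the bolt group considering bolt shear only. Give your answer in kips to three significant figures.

172 kips

A_b = π × 0.625² / 4 = 0.3068 in².
R_n = F_nv · A_b · n · n_s = 68 × 0.3068 × 11 × 1 = 229.5 kips.
Design strength φR_n = 0.75 × 229.5 = 172 kips.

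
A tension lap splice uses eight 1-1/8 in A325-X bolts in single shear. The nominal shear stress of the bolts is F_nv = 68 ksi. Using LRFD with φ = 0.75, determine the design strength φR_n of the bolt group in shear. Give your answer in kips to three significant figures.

406 kips

A_b = π × 1.125² / 4 = 0.994 in².
R_n = F_nv · A_b · n · n_s = 68 × 0.994 × 8 × 1 = 540.7 kips.
Design strength φR_n = 0.75 × 540.7 = 406 kips.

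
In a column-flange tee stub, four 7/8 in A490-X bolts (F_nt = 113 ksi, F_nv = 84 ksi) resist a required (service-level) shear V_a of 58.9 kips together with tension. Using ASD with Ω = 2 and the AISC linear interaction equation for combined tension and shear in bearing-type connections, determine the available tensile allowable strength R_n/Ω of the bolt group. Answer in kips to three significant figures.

A_b = π·0.875²/4 = 0.6013 in²; f_rv = 58.9 / (4 × 0.6013) = 24.49 ksi.
F'_nt = 1.3 F_nt − (Ω F_nt / F_nv) f_rv = 1.3·113 − (2·113/84)·24.49 = 81.02 ksi, capped at F_nt → F'_nt = 81.02 ksi.
R_n = F'_nt · A_b · n = 81.02 × 0.6013 × 4 = 194.9 kips.
Allowable strength R_n/Ω = 194.9 / 2 = 97.4 kips.

97.4 kips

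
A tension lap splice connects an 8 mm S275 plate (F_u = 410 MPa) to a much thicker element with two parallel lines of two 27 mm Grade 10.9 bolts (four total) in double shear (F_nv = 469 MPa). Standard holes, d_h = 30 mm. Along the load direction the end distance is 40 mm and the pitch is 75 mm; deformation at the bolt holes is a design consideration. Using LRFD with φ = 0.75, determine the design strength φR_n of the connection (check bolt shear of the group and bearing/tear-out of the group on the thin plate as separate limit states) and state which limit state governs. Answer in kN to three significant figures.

413 kN (bearing governs)

Bolt shear: A_b = π·27²/4 = 572.6 mm²; R_n = 469 × 572.6 × 4 × 2 / 1000 = 2148 kN → 0.75 × 2148 = 1610 kN.
Bearing (1.2 l_c t F_u ≤ 2.4 d t F_u): upper limit = 2.4·27·8·410 / 1000 = 212.5 kN.
  Edge l_c = 40 − 30/2 = 25 → r_n = 98.4 kN; interior l_c = 75 − 30 = 45 → r_n = 177.1 kN.
  R_n,bearing = 2·98.4 + 2·177.1 = 551 kN → 0.75 × 551 = 413 kN.
Bearing governs: 413 kN.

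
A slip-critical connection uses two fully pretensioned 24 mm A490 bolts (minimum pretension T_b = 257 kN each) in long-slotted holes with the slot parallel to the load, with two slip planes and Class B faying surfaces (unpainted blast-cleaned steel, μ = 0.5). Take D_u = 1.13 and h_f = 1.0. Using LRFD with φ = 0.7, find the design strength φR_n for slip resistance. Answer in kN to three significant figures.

R_n = μ · D_u · h_f · T_b · n_s · n_b = 0.5 × 1.13 × 1.0 × 257 × 2 × 2 = 580.8 kN.
Design strength φR_n = 0.7 × 580.8 = 407 kN.

407 kN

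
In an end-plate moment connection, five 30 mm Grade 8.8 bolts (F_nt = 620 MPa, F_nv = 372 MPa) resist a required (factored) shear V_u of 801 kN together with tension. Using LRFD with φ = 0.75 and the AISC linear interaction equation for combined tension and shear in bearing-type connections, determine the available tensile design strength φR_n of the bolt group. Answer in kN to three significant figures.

801 kN

A_b = π·30²/4 = 706.9 mm²; f_rv = 801 × 1000 / (5 × 706.9) = 226.6 MPa.
F'_nt = 1.3 F_nt − (F_nt / φF_nv) f_rv = 1.3·620 − (620/(0.75·372))·226.6 = 302.4 MPa, capped at F_nt → F'_nt = 302.4 MPa.
R_n = F'_nt · A_b · n = 302.4 × 706.9 × 5 / 1000 = 1069 kN.
Design strength φR_n = 0.75 × 1069 = 801 kN.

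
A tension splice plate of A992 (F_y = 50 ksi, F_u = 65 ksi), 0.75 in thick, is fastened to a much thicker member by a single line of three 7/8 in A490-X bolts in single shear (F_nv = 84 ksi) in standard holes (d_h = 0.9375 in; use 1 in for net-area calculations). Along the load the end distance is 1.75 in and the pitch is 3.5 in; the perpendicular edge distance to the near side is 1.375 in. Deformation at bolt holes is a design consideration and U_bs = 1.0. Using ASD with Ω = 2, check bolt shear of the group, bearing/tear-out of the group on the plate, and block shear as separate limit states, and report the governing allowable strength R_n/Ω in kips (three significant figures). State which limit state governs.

Bolt shear: A_b = π·0.875²/4 = 0.6013 in²; R_n = 84 × 0.6013 × 3 × 1 = 151.5 kips → 151.5 / 2 = 75.8 kips.
Bearing: edge l_c = 1.281, r_n = 74.95 kips; interior l_c = 2.562, r_n = 102.4 kips; R_n = 74.95 + 2·102.4 = 279.7 kips → 140 kips.
Block shear: A_gv = 6.562, A_nv = 4.688, A_nt = 0.6562 in²; R_n = min(0.6F_uA_nv, 0.6F_yA_gv) + U_bs·F_u·A_nt = 225.5 kips → 113 kips.
Bolt shear governs: 75.8 kips.

75.8 kips (bolt shear governs)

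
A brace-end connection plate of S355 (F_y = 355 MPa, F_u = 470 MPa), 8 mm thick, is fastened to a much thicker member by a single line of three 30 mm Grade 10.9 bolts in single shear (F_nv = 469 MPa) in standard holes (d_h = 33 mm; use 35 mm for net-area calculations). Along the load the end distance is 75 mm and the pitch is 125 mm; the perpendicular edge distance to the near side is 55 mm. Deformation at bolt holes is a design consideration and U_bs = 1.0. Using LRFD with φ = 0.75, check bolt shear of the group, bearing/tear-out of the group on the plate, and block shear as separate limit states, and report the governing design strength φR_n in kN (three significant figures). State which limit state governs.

Bolt shear: A_b = π·30²/4 = 706.9 mm²; R_n = 469 × 706.9 × 3 × 1 / 1000 = 994.5 kN → 0.75 × 994.5 = 746 kN.
Bearing: edge l_c = 58.5, r_n = 264 kN; interior l_c = 92, r_n = 270.7 kN; R_n = 264 + 2·270.7 = 805.4 kN → 604 kN.
Block shear: A_gv = 2600, A_nv = 1900, A_nt = 300 mm²; R_n = min(0.6F_uA_nv, 0.6F_yA_gv) + U_bs·F_u·A_nt = 676.8 kN → 508 kN.
Block shear governs: 508 kN.

508 kN (block shear governs)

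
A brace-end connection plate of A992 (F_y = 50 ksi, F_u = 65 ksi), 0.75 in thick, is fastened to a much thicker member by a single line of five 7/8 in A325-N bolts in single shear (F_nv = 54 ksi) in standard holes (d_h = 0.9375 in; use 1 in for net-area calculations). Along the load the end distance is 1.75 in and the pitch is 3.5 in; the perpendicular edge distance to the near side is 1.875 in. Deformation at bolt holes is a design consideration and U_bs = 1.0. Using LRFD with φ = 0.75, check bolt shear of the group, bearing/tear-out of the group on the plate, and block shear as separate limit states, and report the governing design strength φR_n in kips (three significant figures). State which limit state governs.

Bolt shear: A_b = π·0.875²/4 = 0.6013 in²; R_n = 54 × 0.6013 × 5 × 1 = 162.4 kips → 0.75 × 162.4 = 122 kips.
Bearing: edge l_c = 1.281, r_n = 74.95 kips; interior l_c = 2.562, r_n = 102.4 kips; R_n = 74.95 + 4·102.4 = 484.5 kips → 363 kips.
Block shear: A_gv = 11.81, A_nv = 8.438, A_nt = 1.031 in²; R_n = min(0.6F_uA_nv, 0.6F_yA_gv) + U_bs·F_u·A_nt = 396.1 kips → 297 kips.
Bolt shear governs: 122 kips.

122 kips (bolt shear governs)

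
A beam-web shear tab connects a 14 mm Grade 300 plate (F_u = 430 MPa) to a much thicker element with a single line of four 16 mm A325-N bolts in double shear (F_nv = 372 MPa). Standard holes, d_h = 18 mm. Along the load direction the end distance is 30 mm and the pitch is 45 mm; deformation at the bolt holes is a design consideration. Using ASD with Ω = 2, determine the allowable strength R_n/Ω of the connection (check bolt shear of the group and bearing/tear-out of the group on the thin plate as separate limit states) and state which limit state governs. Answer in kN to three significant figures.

299 kN (bolt shear governs)

Bolt shear: A_b = π·16²/4 = 201.1 mm²; R_n = 372 × 201.1 × 4 × 2 / 1000 = 598.4 kN → 598.4 / 2 = 299 kN.
Bearing (1.2 l_c t F_u ≤ 2.4 d t F_u): upper limit = 2.4·16·14·430 / 1000 = 231.2 kN.
  Edge l_c = 30 − 18/2 = 21 → r_n = 151.7 kN; interior l_c = 45 − 18 = 27 → r_n = 195 kN.
  R_n,bearing = 1·151.7 + 3·195 = 736.8 kN → 736.8 / 2 = 368 kN.
Bolt shear governs: 299 kN.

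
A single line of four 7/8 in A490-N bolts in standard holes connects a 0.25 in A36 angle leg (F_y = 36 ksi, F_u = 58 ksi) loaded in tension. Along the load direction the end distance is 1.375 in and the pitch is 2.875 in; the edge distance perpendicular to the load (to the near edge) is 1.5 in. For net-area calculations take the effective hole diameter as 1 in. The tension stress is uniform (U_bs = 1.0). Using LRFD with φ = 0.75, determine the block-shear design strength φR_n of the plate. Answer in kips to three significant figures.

Shear plane L_v = 1.375 + 3·2.875 = 10 in; A_gv = 10 × 0.25 = 2.5 in².
A_nv = (10 − 3.5·1) × 0.25 = 1.625 in².
A_nt = (1.5 − 0.5·1) × 0.25 = 0.25 in².
0.6 F_u A_nv = 56.55 kips; 0.6 F_y A_gv = 54 kips → shear yielding governs the shear term.
R_n = 54 + 1.0 × 58 × 0.25 = 68.5 kips.
Design strength φR_n = 0.75 × 68.5 = 51.4 kips.

51.4 kips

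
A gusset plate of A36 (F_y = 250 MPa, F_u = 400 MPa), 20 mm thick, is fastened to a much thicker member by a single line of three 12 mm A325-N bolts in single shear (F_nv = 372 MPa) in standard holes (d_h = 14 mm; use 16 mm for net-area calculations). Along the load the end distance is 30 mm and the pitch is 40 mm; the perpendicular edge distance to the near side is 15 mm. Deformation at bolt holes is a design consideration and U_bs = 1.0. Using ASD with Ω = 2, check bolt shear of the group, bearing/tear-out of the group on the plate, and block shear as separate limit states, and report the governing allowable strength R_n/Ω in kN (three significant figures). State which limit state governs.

63.1 kN (bolt shear governs)

Bolt shear: A_b = π·12²/4 = 113.1 mm²; R_n = 372 × 113.1 × 3 × 1 / 1000 = 126.2 kN → 126.2 / 2 = 63.1 kN.
Bearing: edge l_c = 23, r_n = 220.8 kN; interior l_c = 26, r_n = 230.4 kN; R_n = 220.8 + 2·230.4 = 681.6 kN → 341 kN.
Block shear: A_gv = 2200, A_nv = 1400, A_nt = 140 mm²; R_n = min(0.6F_uA_nv, 0.6F_yA_gv) + U_bs·F_u·A_nt = 386 kN → 193 kN.
Bolt shear governs: 63.1 kN.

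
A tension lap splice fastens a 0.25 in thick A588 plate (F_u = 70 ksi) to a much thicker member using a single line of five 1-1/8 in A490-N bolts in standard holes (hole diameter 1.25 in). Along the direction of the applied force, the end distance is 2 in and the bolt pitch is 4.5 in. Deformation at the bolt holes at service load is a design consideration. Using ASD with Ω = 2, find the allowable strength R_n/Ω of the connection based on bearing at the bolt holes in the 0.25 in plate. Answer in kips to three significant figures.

Per bolt r_n = 1.2 l_c t F_u ≤ 2.4 d t F_u; upper limit = 2.4 × 1.125 × 0.25 × 70 = 47.25 kips.
Edge bolt: l_c = 2 − 1.25/2 = 1.375 in → 1.2 × 1.375 × 0.25 × 70 = 28.88 → r_n = 28.88 kips.
Interior bolts: l_c = 4.5 − 1.25 = 3.25 in → 1.2 × 3.25 × 0.25 × 70 = 68.25 → r_n = 47.25 kips.
R_n = 1 × 28.88 + 4 × 47.25 = 217.9 kips.
Allowable strength R_n/Ω = 217.9 / 2 = 109 kips.

109 kips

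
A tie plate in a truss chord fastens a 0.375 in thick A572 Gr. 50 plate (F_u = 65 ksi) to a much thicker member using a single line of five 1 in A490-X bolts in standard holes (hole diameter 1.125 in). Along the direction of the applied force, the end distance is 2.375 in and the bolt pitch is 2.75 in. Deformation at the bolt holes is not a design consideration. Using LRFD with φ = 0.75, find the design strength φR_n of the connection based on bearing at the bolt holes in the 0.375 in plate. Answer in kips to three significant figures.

228 kips

Per bolt r_n = 1.5 l_c t F_u ≤ 3.0 d t F_u; upper limit = 3.0 × 1 × 0.375 × 65 = 73.12 kips.
Edge bolt: l_c = 2.375 − 1.125/2 = 1.812 in → 1.5 × 1.812 × 0.375 × 65 = 66.27 → r_n = 66.27 kips.
Interior bolts: l_c = 2.75 − 1.125 = 1.625 in → 1.5 × 1.625 × 0.375 × 65 = 59.41 → r_n = 59.41 kips.
R_n = 1 × 66.27 + 4 × 59.41 = 303.9 kips.
Design strength φR_n = 0.75 × 303.9 = 228 kips.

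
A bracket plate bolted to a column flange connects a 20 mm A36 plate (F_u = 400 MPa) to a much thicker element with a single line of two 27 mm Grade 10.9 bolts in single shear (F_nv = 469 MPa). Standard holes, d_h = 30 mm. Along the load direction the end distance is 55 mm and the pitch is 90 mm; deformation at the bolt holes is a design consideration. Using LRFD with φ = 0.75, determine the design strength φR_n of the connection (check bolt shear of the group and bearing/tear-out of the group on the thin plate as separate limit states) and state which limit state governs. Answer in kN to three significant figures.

403 kN (bolt shear governs)

Bolt shear: A_b = π·27²/4 = 572.6 mm²; R_n = 469 × 572.6 × 2 × 1 / 1000 = 537.1 kN → 0.75 × 537.1 = 403 kN.
Bearing (1.2 l_c t F_u ≤ 2.4 d t F_u): upper limit = 2.4·27·20·400 / 1000 = 518.4 kN.
  Edge l_c = 55 − 30/2 = 40 → r_n = 384 kN; interior l_c = 90 − 30 = 60 → r_n = 518.4 kN.
  R_n,bearing = 1·384 + 1·518.4 = 902.4 kN → 0.75 × 902.4 = 677 kN.
Bolt shear governs: 403 kN.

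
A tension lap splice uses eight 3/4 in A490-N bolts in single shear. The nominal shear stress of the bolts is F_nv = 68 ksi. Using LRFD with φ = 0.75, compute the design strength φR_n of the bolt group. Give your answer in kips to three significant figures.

180 kips

A_b = π × 0.75² / 4 = 0.4418 in².
R_n = F_nv · A_b · n · n_s = 68 × 0.4418 × 8 × 1 = 240.3 kips.
Design strength φR_n = 0.75 × 240.3 = 180 kips.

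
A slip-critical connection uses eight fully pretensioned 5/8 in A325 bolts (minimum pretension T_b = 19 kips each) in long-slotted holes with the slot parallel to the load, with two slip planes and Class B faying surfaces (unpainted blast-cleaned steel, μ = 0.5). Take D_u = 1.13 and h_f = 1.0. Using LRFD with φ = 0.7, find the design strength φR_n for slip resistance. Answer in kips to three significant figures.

120 kips

R_n = μ · D_u · h_f · T_b · n_s · n_b = 0.5 × 1.13 × 1.0 × 19 × 2 × 8 = 171.8 kips.
Design strength φR_n = 0.7 × 171.8 = 120 kips.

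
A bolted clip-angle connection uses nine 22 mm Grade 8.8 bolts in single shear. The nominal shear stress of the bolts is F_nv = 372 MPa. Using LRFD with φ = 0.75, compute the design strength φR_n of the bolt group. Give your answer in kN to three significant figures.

A_b = π × 22² / 4 = 380.1 mm².
R_n = F_nv · A_b · n · n_s = 372 × 380.1 × 9 × 1 / 1000 = 1273 kN.
Design strength φR_n = 0.75 × 1273 = 955 kN.

955 kN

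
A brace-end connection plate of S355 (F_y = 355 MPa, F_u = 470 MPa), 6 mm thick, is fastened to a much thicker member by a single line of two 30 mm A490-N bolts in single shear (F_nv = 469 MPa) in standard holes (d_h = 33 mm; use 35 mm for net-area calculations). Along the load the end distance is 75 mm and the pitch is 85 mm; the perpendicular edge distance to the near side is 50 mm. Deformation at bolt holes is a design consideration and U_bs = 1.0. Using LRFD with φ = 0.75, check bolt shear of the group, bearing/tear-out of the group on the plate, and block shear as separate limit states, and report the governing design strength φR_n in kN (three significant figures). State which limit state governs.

Bolt shear: A_b = π·30²/4 = 706.9 mm²; R_n = 469 × 706.9 × 2 × 1 / 1000 = 663 kN → 0.75 × 663 = 497 kN.
Bearing: edge l_c = 58.5, r_n = 198 kN; interior l_c = 52, r_n = 176 kN; R_n = 198 + 1·176 = 373.9 kN → 280 kN.
Block shear: A_gv = 960, A_nv = 645, A_nt = 195 mm²; R_n = min(0.6F_uA_nv, 0.6F_yA_gv) + U_bs·F_u·A_nt = 273.5 kN → 205 kN.
Block shear governs: 205 kN.

205 kN (block shear governs)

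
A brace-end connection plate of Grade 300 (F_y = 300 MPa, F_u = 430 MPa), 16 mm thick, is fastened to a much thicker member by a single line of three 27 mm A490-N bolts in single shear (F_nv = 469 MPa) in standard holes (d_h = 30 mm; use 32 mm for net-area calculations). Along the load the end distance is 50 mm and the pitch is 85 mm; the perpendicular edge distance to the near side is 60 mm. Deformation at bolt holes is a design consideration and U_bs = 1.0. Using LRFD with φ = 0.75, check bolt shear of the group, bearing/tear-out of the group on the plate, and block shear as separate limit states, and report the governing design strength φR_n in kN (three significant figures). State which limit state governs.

Bolt shear: A_b = π·27²/4 = 572.6 mm²; R_n = 469 × 572.6 × 3 × 1 / 1000 = 805.6 kN → 0.75 × 805.6 = 604 kN.
Bearing: edge l_c = 35, r_n = 289 kN; interior l_c = 55, r_n = 445.8 kN; R_n = 289 + 2·445.8 = 1181 kN → 885 kN.
Block shear: A_gv = 3520, A_nv = 2240, A_nt = 704 mm²; R_n = min(0.6F_uA_nv, 0.6F_yA_gv) + U_bs·F_u·A_nt = 880.6 kN → 660 kN.
Bolt shear governs: 604 kN.

604 kN (bolt shear governs)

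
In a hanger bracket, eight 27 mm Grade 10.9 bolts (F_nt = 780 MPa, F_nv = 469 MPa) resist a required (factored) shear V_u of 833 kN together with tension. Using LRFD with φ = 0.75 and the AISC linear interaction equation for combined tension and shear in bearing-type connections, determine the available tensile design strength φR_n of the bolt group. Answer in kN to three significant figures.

A_b = π·27²/4 = 572.6 mm²; f_rv = 833 × 1000 / (8 × 572.6) = 181.9 MPa.
F'_nt = 1.3 F_nt − (F_nt / φF_nv) f_rv = 1.3·780 − (780/(0.75·469))·181.9 = 610.7 MPa, capped at F_nt → F'_nt = 610.7 MPa.
R_n = F'_nt · A_b · n = 610.7 × 572.6 × 8 / 1000 = 2797 kN.
Design strength φR_n = 0.75 × 2797 = 2100 kN.

2100 kN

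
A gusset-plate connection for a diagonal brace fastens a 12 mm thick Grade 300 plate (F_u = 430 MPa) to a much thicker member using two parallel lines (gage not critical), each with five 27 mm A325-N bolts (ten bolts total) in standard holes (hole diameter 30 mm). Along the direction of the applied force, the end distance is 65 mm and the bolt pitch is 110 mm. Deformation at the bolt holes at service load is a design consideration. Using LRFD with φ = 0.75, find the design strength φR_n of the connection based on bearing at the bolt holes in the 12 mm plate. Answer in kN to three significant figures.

2470 kN

Per bolt r_n = 1.2 l_c t F_u ≤ 2.4 d t F_u; upper limit = 2.4 × 27 × 12 × 430 / 1000 = 334.4 kN.
Edge bolt: l_c = 65 − 30/2 = 50 mm → 1.2 × 50 × 12 × 430 / 1000 = 309.6 → r_n = 309.6 kN.
Interior bolts: l_c = 110 − 30 = 80 mm → 1.2 × 80 × 12 × 430 / 1000 = 495.4 → r_n = 334.4 kN.
R_n = 2 × 309.6 + 8 × 334.4 = 3294 kN.
Design strength φR_n = 0.75 × 3294 = 2470 kN.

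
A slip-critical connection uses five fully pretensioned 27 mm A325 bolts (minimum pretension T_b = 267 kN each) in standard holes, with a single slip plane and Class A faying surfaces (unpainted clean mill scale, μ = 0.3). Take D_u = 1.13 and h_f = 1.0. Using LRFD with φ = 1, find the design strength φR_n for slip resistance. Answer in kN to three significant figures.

R_n = μ · D_u · h_f · T_b · n_s · n_b = 0.3 × 1.13 × 1.0 × 267 × 1 × 5 = 452.6 kN.
Design strength φR_n = 1 × 452.6 = 453 kN.

453 kN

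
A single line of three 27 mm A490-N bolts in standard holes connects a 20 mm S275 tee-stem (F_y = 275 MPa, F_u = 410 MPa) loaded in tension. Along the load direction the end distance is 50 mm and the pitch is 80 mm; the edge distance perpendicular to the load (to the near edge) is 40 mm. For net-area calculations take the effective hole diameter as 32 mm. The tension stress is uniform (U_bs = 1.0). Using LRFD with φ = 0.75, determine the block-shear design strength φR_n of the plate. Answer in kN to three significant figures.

627 kN

Shear plane L_v = 50 + 2·80 = 210 mm; A_gv = 210 × 20 = 4200 mm².
A_nv = (210 − 2.5·32) × 20 = 2600 mm².
A_nt = (40 − 0.5·32) × 20 = 480 mm².
0.6 F_u A_nv = 639.6 kN; 0.6 F_y A_gv = 693 kN → shear rupture governs the shear term.
R_n = 639.6 + 1.0 × 410 × 480 / 1000 = 836.4 kN.
Design strength φR_n = 0.75 × 836.4 = 627 kN.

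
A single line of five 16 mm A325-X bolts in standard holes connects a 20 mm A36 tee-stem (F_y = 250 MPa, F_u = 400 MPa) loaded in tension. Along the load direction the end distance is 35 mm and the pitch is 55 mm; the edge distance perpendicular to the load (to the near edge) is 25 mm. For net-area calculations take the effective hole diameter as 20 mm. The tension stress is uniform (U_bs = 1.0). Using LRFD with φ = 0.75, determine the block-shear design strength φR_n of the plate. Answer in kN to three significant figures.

664 kN

Shear plane L_v = 35 + 4·55 = 255 mm; A_gv = 255 × 20 = 5100 mm².
A_nv = (255 − 4.5·20) × 20 = 3300 mm².
A_nt = (25 − 0.5·20) × 20 = 300 mm².
0.6 F_u A_nv = 792 kN; 0.6 F_y A_gv = 765 kN → shear yielding governs the shear term.
R_n = 765 + 1.0 × 400 × 300 / 1000 = 885 kN.
Design strength φR_n = 0.75 × 885 = 664 kN.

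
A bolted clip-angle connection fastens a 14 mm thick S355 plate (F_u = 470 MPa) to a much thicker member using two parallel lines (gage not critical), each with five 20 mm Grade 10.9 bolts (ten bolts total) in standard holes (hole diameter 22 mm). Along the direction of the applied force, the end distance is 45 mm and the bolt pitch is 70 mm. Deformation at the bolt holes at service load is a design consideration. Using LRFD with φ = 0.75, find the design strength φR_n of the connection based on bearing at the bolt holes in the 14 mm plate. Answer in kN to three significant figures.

Per bolt r_n = 1.2 l_c t F_u ≤ 2.4 d t F_u; upper limit = 2.4 × 20 × 14 × 470 / 1000 = 315.8 kN.
Edge bolt: l_c = 45 − 22/2 = 34 mm → 1.2 × 34 × 14 × 470 / 1000 = 268.5 → r_n = 268.5 kN.
Interior bolts: l_c = 70 − 22 = 48 mm → 1.2 × 48 × 14 × 470 / 1000 = 379 → r_n = 315.8 kN.
R_n = 2 × 268.5 + 8 × 315.8 = 3064 kN.
Design strength φR_n = 0.75 × 3064 = 2300 kN.

2300 kN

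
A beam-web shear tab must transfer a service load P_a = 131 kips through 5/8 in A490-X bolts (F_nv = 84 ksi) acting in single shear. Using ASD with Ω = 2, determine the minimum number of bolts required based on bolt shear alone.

11 bolts

A_b = π·0.625²/4 = 0.3068 in².
Per-bolt allowable strength R_n/Ω = 84 × 0.3068 × 1 / 2 = 12.89 kips.
n ≥ 131 / 12.89 = 10.17 → use 11 bolts.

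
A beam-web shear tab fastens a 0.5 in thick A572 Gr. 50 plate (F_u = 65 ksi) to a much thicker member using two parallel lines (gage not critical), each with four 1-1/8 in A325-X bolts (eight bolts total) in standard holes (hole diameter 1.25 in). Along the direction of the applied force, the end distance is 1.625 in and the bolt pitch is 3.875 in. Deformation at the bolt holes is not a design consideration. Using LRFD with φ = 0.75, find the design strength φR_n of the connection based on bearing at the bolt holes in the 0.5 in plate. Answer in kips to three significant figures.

567 kips

Per bolt r_n = 1.5 l_c t F_u ≤ 3.0 d t F_u; upper limit = 3.0 × 1.125 × 0.5 × 65 = 109.7 kips.
Edge bolt: l_c = 1.625 − 1.25/2 = 1 in → 1.5 × 1 × 0.5 × 65 = 48.75 → r_n = 48.75 kips.
Interior bolts: l_c = 3.875 − 1.25 = 2.625 in → 1.5 × 2.625 × 0.5 × 65 = 128 → r_n = 109.7 kips.
R_n = 2 × 48.75 + 6 × 109.7 = 755.6 kips.
Design strength φR_n = 0.75 × 755.6 = 567 kips.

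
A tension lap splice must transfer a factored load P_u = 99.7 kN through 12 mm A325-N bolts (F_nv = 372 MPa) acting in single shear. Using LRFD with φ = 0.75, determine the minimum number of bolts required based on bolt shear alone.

A_b = π·12²/4 = 113.1 mm².
Per-bolt design strength φR_n = 0.75 × 372 × 113.1 × 1 / 1000 = 31.55 kN.
n ≥ 99.7 / 31.55 = 3.16 → use 4 bolts.

4 bolts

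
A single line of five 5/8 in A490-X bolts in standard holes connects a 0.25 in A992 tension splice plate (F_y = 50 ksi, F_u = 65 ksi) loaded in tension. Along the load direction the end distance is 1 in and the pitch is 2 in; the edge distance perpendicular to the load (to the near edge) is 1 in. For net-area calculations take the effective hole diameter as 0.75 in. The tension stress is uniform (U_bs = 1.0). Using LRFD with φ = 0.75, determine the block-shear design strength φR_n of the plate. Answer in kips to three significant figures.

48.8 kips

Shear plane L_v = 1 + 4·2 = 9 in; A_gv = 9 × 0.25 = 2.25 in².
A_nv = (9 − 4.5·0.75) × 0.25 = 1.406 in².
A_nt = (1 − 0.5·0.75) × 0.25 = 0.1562 in².
0.6 F_u A_nv = 54.84 kips; 0.6 F_y A_gv = 67.5 kips → shear rupture governs the shear term.
R_n = 54.84 + 1.0 × 65 × 0.1562 = 65 kips.
Design strength φR_n = 0.75 × 65 = 48.8 kips.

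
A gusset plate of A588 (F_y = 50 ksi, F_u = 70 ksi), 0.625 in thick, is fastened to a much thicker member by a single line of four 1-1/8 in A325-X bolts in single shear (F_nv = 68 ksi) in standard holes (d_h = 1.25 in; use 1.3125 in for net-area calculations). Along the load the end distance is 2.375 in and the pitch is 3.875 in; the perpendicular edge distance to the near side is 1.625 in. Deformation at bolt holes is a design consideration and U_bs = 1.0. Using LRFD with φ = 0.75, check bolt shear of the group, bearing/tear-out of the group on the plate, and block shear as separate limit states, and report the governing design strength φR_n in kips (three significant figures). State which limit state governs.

Bolt shear: A_b = π·1.125²/4 = 0.994 in²; R_n = 68 × 0.994 × 4 × 1 = 270.4 kips → 0.75 × 270.4 = 203 kips.
Bearing: edge l_c = 1.75, r_n = 91.88 kips; interior l_c = 2.625, r_n = 118.1 kips; R_n = 91.88 + 3·118.1 = 446.2 kips → 335 kips.
Block shear: A_gv = 8.75, A_nv = 5.879, A_nt = 0.6055 in²; R_n = min(0.6F_uA_nv, 0.6F_yA_gv) + U_bs·F_u·A_nt = 289.3 kips → 217 kips.
Bolt shear governs: 203 kips.

203 kips (bolt shear governs)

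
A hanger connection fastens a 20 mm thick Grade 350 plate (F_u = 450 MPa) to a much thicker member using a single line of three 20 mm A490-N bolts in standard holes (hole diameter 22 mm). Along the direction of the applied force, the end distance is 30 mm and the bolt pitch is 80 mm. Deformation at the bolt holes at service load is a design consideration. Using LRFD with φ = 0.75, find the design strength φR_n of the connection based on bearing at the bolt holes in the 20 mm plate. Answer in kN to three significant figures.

802 kN

Per bolt r_n = 1.2 l_c t F_u ≤ 2.4 d t F_u; upper limit = 2.4 × 20 × 20 × 450 / 1000 = 432 kN.
Edge bolt: l_c = 30 − 22/2 = 19 mm → 1.2 × 19 × 20 × 450 / 1000 = 205.2 → r_n = 205.2 kN.
Interior bolts: l_c = 80 − 22 = 58 mm → 1.2 × 58 × 20 × 450 / 1000 = 626.4 → r_n = 432 kN.
R_n = 1 × 205.2 + 2 × 432 = 1069 kN.
Design strength φR_n = 0.75 × 1069 = 802 kN.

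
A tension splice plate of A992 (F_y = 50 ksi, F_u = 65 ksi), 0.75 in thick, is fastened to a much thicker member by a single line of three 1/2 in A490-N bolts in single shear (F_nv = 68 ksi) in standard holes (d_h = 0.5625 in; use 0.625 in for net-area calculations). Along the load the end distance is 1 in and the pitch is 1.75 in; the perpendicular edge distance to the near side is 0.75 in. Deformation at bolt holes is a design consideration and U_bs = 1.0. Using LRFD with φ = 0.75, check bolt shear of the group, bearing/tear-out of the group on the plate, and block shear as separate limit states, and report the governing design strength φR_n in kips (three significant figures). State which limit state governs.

30 kips (bolt shear governs)

Bolt shear: A_b = π·0.5²/4 = 0.1963 in²; R_n = 68 × 0.1963 × 3 × 1 = 40.06 kips → 0.75 × 40.06 = 30 kips.
Bearing: edge l_c = 0.7188, r_n = 42.05 kips; interior l_c = 1.188, r_n = 58.5 kips; R_n = 42.05 + 2·58.5 = 159 kips → 119 kips.
Block shear: A_gv = 3.375, A_nv = 2.203, A_nt = 0.3281 in²; R_n = min(0.6F_uA_nv, 0.6F_yA_gv) + U_bs·F_u·A_nt = 107.2 kips → 80.4 kips.
Bolt shear governs: 30 kips.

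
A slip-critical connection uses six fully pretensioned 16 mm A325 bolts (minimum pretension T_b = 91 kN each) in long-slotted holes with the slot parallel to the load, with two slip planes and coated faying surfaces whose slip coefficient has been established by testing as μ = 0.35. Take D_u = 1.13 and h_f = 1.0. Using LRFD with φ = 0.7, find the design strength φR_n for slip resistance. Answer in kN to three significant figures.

R_n = μ · D_u · h_f · T_b · n_s · n_b = 0.35 × 1.13 × 1.0 × 91 × 2 × 6 = 431.9 kN.
Design strength φR_n = 0.7 × 431.9 = 302 kN.

302 kN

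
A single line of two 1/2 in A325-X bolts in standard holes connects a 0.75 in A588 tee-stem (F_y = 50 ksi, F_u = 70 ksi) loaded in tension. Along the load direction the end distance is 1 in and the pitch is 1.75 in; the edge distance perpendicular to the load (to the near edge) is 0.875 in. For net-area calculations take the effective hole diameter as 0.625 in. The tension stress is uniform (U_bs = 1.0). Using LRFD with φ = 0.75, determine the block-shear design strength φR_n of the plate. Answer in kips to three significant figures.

Shear plane L_v = 1 + 1·1.75 = 2.75 in; A_gv = 2.75 × 0.75 = 2.062 in².
A_nv = (2.75 − 1.5·0.625) × 0.75 = 1.359 in².
A_nt = (0.875 − 0.5·0.625) × 0.75 = 0.4219 in².
0.6 F_u A_nv = 57.09 kips; 0.6 F_y A_gv = 61.88 kips → shear rupture governs the shear term.
R_n = 57.09 + 1.0 × 70 × 0.4219 = 86.62 kips.
Design strength φR_n = 0.75 × 86.62 = 65 kips.

65 kips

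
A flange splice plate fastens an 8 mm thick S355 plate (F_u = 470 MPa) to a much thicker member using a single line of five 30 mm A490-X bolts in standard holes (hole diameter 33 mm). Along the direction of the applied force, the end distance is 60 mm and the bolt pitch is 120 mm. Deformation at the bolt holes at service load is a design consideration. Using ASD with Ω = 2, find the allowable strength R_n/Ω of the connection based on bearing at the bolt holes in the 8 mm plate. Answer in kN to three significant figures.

640 kN

Per bolt r_n = 1.2 l_c t F_u ≤ 2.4 d t F_u; upper limit = 2.4 × 30 × 8 × 470 / 1000 = 270.7 kN.
Edge bolt: l_c = 60 − 33/2 = 43.5 mm → 1.2 × 43.5 × 8 × 470 / 1000 = 196.3 → r_n = 196.3 kN.
Interior bolts: l_c = 120 − 33 = 87 mm → 1.2 × 87 × 8 × 470 / 1000 = 392.5 → r_n = 270.7 kN.
R_n = 1 × 196.3 + 4 × 270.7 = 1279 kN.
Allowable strength R_n/Ω = 1279 / 2 = 640 kN.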